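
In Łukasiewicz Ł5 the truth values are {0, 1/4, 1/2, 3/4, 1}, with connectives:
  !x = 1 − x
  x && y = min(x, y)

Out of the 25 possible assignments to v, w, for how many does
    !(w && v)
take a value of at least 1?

value 1: 9 assignments (counts)
value 3/4: 7 assignments
value 1/2: 5 assignments
value 1/4: 3 assignments
value 0: 1 assignment
So 9 of the 25 assignments meet the threshold.

9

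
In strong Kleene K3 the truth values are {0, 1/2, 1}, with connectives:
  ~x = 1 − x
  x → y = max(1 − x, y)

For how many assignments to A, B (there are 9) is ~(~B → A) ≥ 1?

1

A = 0, B = 0 ↦ 1  ≥
A = 0, B = 1/2 ↦ 1/2  <
A = 0, B = 1 ↦ 0  <
A = 1/2, B = 0 ↦ 1/2  <
A = 1/2, B = 1/2 ↦ 1/2  <
A = 1/2, B = 1 ↦ 0  <
A = 1, B = 0 ↦ 0  <
A = 1, B = 1/2 ↦ 0  <
A = 1, B = 1 ↦ 0  <
So 1 of the 9 assignments meets the threshold.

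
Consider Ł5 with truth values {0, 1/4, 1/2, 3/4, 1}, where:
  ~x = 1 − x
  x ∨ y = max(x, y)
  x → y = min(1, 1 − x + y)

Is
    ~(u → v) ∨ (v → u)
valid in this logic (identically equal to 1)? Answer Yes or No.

Counterexample: take u = 0, v = 1/4.
u → v = 0 → 1/4 = 1
~(u → v) = ~1 = 0
v → u = 1/4 → 0 = 3/4
~(u → v) ∨ (v → u) = 0 ∨ 3/4 = 3/4
This gives 3/4 ≠ 1.

No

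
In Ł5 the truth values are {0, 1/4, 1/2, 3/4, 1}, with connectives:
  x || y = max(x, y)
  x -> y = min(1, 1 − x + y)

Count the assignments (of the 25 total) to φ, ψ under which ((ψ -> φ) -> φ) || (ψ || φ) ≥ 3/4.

value 1: 9 assignments (counts)
value 3/4: 7 assignments (counts)
value 1/2: 5 assignments
value 1/4: 3 assignments
value 0: 1 assignment
So 16 of the 25 assignments meet the threshold.

16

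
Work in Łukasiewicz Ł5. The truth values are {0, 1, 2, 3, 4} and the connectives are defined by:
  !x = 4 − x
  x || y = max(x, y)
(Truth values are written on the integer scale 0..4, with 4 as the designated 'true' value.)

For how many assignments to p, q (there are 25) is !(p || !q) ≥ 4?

1

value 4: 1 assignment (counts)
value 3: 3 assignments
value 2: 5 assignments
value 1: 7 assignments
value 0: 9 assignments
So 1 of the 25 assignments meets the threshold.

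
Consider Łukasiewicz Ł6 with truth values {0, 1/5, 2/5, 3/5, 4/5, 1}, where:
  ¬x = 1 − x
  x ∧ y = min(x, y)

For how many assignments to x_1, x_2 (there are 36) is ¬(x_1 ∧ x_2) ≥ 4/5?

value 1: 11 assignments (counts)
value 4/5: 9 assignments (counts)
value 3/5: 7 assignments
value 2/5: 5 assignments
value 1/5: 3 assignments
value 0: 1 assignment
So 20 of the 36 assignments meet the threshold.

20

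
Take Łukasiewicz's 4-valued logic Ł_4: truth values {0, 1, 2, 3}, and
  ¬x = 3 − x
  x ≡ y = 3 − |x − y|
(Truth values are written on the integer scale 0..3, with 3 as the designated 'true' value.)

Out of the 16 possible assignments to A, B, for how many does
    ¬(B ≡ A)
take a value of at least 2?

6

A = 0, B = 0 ↦ 0  <
A = 0, B = 1 ↦ 1  <
A = 0, B = 2 ↦ 2  ≥
A = 0, B = 3 ↦ 3  ≥
A = 1, B = 0 ↦ 1  <
A = 1, B = 1 ↦ 0  <
A = 1, B = 2 ↦ 1  <
A = 1, B = 3 ↦ 2  ≥
A = 2, B = 0 ↦ 2  ≥
A = 2, B = 1 ↦ 1  <
A = 2, B = 2 ↦ 0  <
A = 2, B = 3 ↦ 1  <
A = 3, B = 0 ↦ 3  ≥
A = 3, B = 1 ↦ 2  ≥
A = 3, B = 2 ↦ 1  <
A = 3, B = 3 ↦ 0  <
So 6 of the 16 assignments meet the threshold.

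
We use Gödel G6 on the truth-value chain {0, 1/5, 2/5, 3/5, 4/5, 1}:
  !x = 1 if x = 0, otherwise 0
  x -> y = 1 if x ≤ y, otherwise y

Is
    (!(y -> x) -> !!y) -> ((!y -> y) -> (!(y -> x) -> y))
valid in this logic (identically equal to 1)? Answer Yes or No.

No

Counterexample: take x = 0, y = 1/5.
y -> x = 1/5 -> 0 = 0
!(y -> x) = !0 = 1
!y = !1/5 = 0
!!y = !0 = 1
!(y -> x) -> !!y = 1 -> 1 = 1
!y = !1/5 = 0
!y -> y = 0 -> 1/5 = 1
y -> x = 1/5 -> 0 = 0
!(y -> x) = !0 = 1
!(y -> x) -> y = 1 -> 1/5 = 1/5
(!y -> y) -> (!(y -> x) -> y) = 1 -> 1/5 = 1/5
(!(y -> x) -> !!y) -> ((!y -> y) -> (!(y -> x) -> y)) = 1 -> 1/5 = 1/5
This gives 1/5 ≠ 1.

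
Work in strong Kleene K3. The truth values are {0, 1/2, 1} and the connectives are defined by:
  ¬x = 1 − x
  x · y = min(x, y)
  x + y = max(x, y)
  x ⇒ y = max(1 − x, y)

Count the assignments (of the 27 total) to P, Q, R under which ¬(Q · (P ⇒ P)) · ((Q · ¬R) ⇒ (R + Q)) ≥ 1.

value 1: 9 assignments (counts)
value 1/2: 12 assignments
value 0: 6 assignments
So 9 of the 27 assignments meet the threshold.

9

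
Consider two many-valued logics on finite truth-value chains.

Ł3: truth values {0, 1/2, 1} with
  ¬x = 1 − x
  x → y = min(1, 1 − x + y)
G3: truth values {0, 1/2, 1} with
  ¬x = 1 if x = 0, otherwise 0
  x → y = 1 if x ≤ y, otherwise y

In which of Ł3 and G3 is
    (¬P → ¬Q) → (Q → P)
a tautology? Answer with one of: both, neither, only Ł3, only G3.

only Ł3

In Ł3: every assignment gives 1 — tautology.
In G3: at P = 1/2, Q = 1 the value is 1/2 — not a tautology.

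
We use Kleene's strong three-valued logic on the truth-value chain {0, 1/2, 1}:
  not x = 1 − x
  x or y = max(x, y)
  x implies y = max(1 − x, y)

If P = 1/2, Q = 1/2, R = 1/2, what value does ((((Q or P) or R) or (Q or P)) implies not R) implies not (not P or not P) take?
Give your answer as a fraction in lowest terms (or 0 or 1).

Q or P = 1/2 or 1/2 = 1/2
(Q or P) or R = 1/2 or 1/2 = 1/2
Q or P = 1/2 or 1/2 = 1/2
((Q or P) or R) or (Q or P) = 1/2 or 1/2 = 1/2
not R = not 1/2 = 1/2
(((Q or P) or R) or (Q or P)) implies not R = 1/2 implies 1/2 = 1/2
not P = not 1/2 = 1/2
not P = not 1/2 = 1/2
not P or not P = 1/2 or 1/2 = 1/2
not (not P or not P) = not 1/2 = 1/2
((((Q or P) or R) or (Q or P)) implies not R) implies not (not P or not P) = 1/2 implies 1/2 = 1/2

1/2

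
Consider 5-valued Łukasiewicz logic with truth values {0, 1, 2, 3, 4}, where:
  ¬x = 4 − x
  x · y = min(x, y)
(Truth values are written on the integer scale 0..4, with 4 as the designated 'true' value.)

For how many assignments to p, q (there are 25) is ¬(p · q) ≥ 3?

16

value 4: 9 assignments (counts)
value 3: 7 assignments (counts)
value 2: 5 assignments
value 1: 3 assignments
value 0: 1 assignment
So 16 of the 25 assignments meet the threshold.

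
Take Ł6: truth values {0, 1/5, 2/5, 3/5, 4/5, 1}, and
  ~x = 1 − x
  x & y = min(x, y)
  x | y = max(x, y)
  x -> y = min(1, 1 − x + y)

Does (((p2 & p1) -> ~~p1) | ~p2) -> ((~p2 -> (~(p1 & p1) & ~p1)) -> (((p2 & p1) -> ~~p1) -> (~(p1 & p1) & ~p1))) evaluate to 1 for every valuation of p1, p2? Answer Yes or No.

No

Counterexample: take p1 = 1/5, p2 = 1/5.
p2 & p1 = 1/5 & 1/5 = 1/5
~p1 = ~1/5 = 4/5
~~p1 = ~4/5 = 1/5
(p2 & p1) -> ~~p1 = 1/5 -> 1/5 = 1
~p2 = ~1/5 = 4/5
((p2 & p1) -> ~~p1) | ~p2 = 1 | 4/5 = 1
~p2 = ~1/5 = 4/5
p1 & p1 = 1/5 & 1/5 = 1/5
~(p1 & p1) = ~1/5 = 4/5
~p1 = ~1/5 = 4/5
~(p1 & p1) & ~p1 = 4/5 & 4/5 = 4/5
~p2 -> (~(p1 & p1) & ~p1) = 4/5 -> 4/5 = 1
p2 & p1 = 1/5 & 1/5 = 1/5
~p1 = ~1/5 = 4/5
~~p1 = ~4/5 = 1/5
(p2 & p1) -> ~~p1 = 1/5 -> 1/5 = 1
p1 & p1 = 1/5 & 1/5 = 1/5
~(p1 & p1) = ~1/5 = 4/5
~p1 = ~1/5 = 4/5
~(p1 & p1) & ~p1 = 4/5 & 4/5 = 4/5
((p2 & p1) -> ~~p1) -> (~(p1 & p1) & ~p1) = 1 -> 4/5 = 4/5
(~p2 -> (~(p1 & p1) & ~p1)) -> (((p2 & p1) -> ~~p1) -> (~(p1 & p1) & ~p1)) = 1 -> 4/5 = 4/5
(((p2 & p1) -> ~~p1) | ~p2) -> ((~p2 -> (~(p1 & p1) & ~p1)) -> (((p2 & p1) -> ~~p1) -> (~(p1 & p1) & ~p1))) = 1 -> 4/5 = 4/5
This gives 4/5 ≠ 1.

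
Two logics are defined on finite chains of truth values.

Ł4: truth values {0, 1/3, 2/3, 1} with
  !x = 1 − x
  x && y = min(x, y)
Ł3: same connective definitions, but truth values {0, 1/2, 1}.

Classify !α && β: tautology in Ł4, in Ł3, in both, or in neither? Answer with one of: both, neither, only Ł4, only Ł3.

neither

In Ł4: at α = 0, β = 0 the value is 0 — not a tautology.
In Ł3: at α = 0, β = 0 the value is 0 — not a tautology.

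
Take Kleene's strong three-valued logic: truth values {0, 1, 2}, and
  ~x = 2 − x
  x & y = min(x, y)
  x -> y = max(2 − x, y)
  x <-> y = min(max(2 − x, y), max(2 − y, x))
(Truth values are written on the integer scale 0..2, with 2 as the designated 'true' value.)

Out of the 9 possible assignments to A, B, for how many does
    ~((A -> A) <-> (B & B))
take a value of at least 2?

A = 0, B = 0 ↦ 2  ≥
A = 0, B = 1 ↦ 1  <
A = 0, B = 2 ↦ 0  <
A = 1, B = 0 ↦ 1  <
A = 1, B = 1 ↦ 1  <
A = 1, B = 2 ↦ 1  <
A = 2, B = 0 ↦ 2  ≥
A = 2, B = 1 ↦ 1  <
A = 2, B = 2 ↦ 0  <
So 2 of the 9 assignments meet the threshold.

2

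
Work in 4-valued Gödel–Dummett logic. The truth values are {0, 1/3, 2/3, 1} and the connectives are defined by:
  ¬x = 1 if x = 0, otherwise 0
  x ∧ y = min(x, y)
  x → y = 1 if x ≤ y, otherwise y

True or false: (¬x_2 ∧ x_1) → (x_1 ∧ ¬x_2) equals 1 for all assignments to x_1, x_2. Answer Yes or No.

Yes

x_1 = 0, x_2 = 0 ↦ 1
x_1 = 0, x_2 = 1/3 ↦ 1
x_1 = 0, x_2 = 2/3 ↦ 1
x_1 = 0, x_2 = 1 ↦ 1
x_1 = 1/3, x_2 = 0 ↦ 1
x_1 = 1/3, x_2 = 1/3 ↦ 1
x_1 = 1/3, x_2 = 2/3 ↦ 1
x_1 = 1/3, x_2 = 1 ↦ 1
x_1 = 2/3, x_2 = 0 ↦ 1
x_1 = 2/3, x_2 = 1/3 ↦ 1
x_1 = 2/3, x_2 = 2/3 ↦ 1
x_1 = 2/3, x_2 = 1 ↦ 1
x_1 = 1, x_2 = 0 ↦ 1
x_1 = 1, x_2 = 1/3 ↦ 1
x_1 = 1, x_2 = 2/3 ↦ 1
x_1 = 1, x_2 = 1 ↦ 1
Every assignment gives a value ≥ 1.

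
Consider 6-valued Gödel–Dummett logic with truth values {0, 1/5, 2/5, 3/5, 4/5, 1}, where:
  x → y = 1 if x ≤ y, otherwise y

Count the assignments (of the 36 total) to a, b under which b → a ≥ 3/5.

24

value 1: 21 assignments (counts)
value 4/5: 1 assignment (counts)
value 3/5: 2 assignments (counts)
value 2/5: 3 assignments
value 1/5: 4 assignments
value 0: 5 assignments
So 24 of the 36 assignments meet the threshold.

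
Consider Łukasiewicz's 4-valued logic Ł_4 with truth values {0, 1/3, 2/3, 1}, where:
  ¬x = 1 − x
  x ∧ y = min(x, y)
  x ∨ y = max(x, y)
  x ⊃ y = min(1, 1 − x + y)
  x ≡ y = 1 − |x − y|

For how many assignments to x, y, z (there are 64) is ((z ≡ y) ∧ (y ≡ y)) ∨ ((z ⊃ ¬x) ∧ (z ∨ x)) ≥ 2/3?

53

value 1: 22 assignments (counts)
value 2/3: 31 assignments (counts)
value 1/3: 9 assignments
value 0: 2 assignments
So 53 of the 64 assignments meet the threshold.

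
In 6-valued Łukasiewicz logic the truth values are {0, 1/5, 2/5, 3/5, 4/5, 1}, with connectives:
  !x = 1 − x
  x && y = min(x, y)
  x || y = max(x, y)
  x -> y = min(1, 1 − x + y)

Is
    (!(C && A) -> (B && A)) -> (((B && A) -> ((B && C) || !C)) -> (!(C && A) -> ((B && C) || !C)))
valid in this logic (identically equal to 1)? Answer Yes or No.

At A = 1, B = 1/5, C = 3/5, for instance:
C && A = 3/5 && 1 = 3/5
!(C && A) = !3/5 = 2/5
B && A = 1/5 && 1 = 1/5
!(C && A) -> (B && A) = 2/5 -> 1/5 = 4/5
B && C = 1/5 && 3/5 = 1/5
!C = !3/5 = 2/5
(B && C) || !C = 1/5 || 2/5 = 2/5
(B && A) -> ((B && C) || !C) = 1/5 -> 2/5 = 1
!(C && A) -> ((B && C) || !C) = 2/5 -> 2/5 = 1
((B && A) -> ((B && C) || !C)) -> (!(C && A) -> ((B && C) || !C)) = 1 -> 1 = 1
(!(C && A) -> (B && A)) -> (((B && A) -> ((B && C) || !C)) -> (!(C && A) -> ((B && C) || !C))) = 4/5 -> 1 = 1
and checking the remaining 215 assignments likewise gives ≥ 1 in every case.

Yes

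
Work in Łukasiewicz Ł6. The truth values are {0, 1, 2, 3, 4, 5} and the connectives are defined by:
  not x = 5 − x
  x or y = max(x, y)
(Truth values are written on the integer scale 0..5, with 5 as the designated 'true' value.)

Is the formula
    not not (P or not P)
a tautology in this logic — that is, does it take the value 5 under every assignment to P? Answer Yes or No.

Counterexample: take P = 1.
not P = not 1 = 4
P or not P = 1 or 4 = 4
not (P or not P) = not 4 = 1
not not (P or not P) = not 1 = 4
This gives 4 ≠ 5.

No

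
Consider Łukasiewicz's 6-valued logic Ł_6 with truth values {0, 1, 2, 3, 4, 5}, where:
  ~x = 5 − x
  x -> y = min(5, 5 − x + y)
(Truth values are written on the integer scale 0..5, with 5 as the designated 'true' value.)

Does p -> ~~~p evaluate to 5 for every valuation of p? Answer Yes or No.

No

Counterexample: take p = 3.
~p = ~3 = 2
~~p = ~2 = 3
~~~p = ~3 = 2
p -> ~~~p = 3 -> 2 = 4
This gives 4 ≠ 5.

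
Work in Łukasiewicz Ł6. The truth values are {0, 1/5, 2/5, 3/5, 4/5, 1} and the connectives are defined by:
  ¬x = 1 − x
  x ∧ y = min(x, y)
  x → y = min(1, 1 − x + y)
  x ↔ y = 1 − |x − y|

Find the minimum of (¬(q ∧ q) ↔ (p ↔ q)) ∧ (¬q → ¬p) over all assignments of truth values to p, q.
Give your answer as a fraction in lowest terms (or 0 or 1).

0

Take p = 1, q = 0:
q ∧ q = 0 ∧ 0 = 0
¬(q ∧ q) = ¬0 = 1
p ↔ q = 1 ↔ 0 = 0
¬(q ∧ q) ↔ (p ↔ q) = 1 ↔ 0 = 0
¬q = ¬0 = 1
¬p = ¬1 = 0
¬q → ¬p = 1 → 0 = 0
(¬(q ∧ q) ↔ (p ↔ q)) ∧ (¬q → ¬p) = 0 ∧ 0 = 0
No assignment yields a value below 0, so this is the minimum.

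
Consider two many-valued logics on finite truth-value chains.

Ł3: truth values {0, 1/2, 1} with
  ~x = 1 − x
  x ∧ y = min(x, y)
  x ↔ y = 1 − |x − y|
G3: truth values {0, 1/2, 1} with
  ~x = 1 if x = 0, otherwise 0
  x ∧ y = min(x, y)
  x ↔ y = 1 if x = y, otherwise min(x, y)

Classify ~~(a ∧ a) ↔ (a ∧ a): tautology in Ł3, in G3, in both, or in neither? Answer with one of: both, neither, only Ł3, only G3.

In Ł3: every assignment gives 1 — tautology.
In G3: at a = 1/2 the value is 1/2 — not a tautology.

only Ł3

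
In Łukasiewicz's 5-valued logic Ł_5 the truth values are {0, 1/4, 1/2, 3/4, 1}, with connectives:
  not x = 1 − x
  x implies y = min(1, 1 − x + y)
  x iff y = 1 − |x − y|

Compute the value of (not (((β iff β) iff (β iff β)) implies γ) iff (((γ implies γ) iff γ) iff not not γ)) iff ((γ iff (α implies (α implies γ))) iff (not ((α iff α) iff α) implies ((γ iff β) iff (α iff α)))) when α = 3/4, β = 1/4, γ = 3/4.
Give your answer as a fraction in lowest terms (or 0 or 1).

1/2

β iff β = 1/4 iff 1/4 = 1
β iff β = 1/4 iff 1/4 = 1
(β iff β) iff (β iff β) = 1 iff 1 = 1
((β iff β) iff (β iff β)) implies γ = 1 implies 3/4 = 3/4
not (((β iff β) iff (β iff β)) implies γ) = not 3/4 = 1/4
γ implies γ = 3/4 implies 3/4 = 1
(γ implies γ) iff γ = 1 iff 3/4 = 3/4
not γ = not 3/4 = 1/4
not not γ = not 1/4 = 3/4
((γ implies γ) iff γ) iff not not γ = 3/4 iff 3/4 = 1
not (((β iff β) iff (β iff β)) implies γ) iff (((γ implies γ) iff γ) iff not not γ) = 1/4 iff 1 = 1/4
α implies γ = 3/4 implies 3/4 = 1
α implies (α implies γ) = 3/4 implies 1 = 1
γ iff (α implies (α implies γ)) = 3/4 iff 1 = 3/4
α iff α = 3/4 iff 3/4 = 1
(α iff α) iff α = 1 iff 3/4 = 3/4
not ((α iff α) iff α) = not 3/4 = 1/4
γ iff β = 3/4 iff 1/4 = 1/2
α iff α = 3/4 iff 3/4 = 1
(γ iff β) iff (α iff α) = 1/2 iff 1 = 1/2
not ((α iff α) iff α) implies ((γ iff β) iff (α iff α)) = 1/4 implies 1/2 = 1
(γ iff (α implies (α implies γ))) iff (not ((α iff α) iff α) implies ((γ iff β) iff (α iff α))) = 3/4 iff 1 = 3/4
(not (((β iff β) iff (β iff β)) implies γ) iff (((γ implies γ) iff γ) iff not not γ)) iff ((γ iff (α implies (α implies γ))) iff (not ((α iff α) iff α) implies ((γ iff β) iff (α iff α)))) = 1/4 iff 3/4 = 1/2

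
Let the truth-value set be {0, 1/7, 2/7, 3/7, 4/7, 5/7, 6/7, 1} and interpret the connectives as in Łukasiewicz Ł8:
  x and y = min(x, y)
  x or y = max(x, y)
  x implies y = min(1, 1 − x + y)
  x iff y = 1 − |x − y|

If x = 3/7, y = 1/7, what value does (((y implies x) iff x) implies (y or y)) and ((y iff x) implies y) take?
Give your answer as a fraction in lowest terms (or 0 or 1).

y implies x = 1/7 implies 3/7 = 1
(y implies x) iff x = 1 iff 3/7 = 3/7
y or y = 1/7 or 1/7 = 1/7
((y implies x) iff x) implies (y or y) = 3/7 implies 1/7 = 5/7
y iff x = 1/7 iff 3/7 = 5/7
(y iff x) implies y = 5/7 implies 1/7 = 3/7
(((y implies x) iff x) implies (y or y)) and ((y iff x) implies y) = 5/7 and 3/7 = 3/7

3/7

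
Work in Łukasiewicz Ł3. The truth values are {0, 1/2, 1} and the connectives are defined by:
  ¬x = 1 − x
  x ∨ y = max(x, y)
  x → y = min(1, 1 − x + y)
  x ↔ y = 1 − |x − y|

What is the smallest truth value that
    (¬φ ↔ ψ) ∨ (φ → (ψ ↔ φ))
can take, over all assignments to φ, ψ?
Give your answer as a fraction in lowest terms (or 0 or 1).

1/2

Take φ = 1, ψ = 1/2:
¬φ = ¬1 = 0
¬φ ↔ ψ = 0 ↔ 1/2 = 1/2
ψ ↔ φ = 1/2 ↔ 1 = 1/2
φ → (ψ ↔ φ) = 1 → 1/2 = 1/2
(¬φ ↔ ψ) ∨ (φ → (ψ ↔ φ)) = 1/2 ∨ 1/2 = 1/2
No assignment yields a value below 1/2, so this is the minimum.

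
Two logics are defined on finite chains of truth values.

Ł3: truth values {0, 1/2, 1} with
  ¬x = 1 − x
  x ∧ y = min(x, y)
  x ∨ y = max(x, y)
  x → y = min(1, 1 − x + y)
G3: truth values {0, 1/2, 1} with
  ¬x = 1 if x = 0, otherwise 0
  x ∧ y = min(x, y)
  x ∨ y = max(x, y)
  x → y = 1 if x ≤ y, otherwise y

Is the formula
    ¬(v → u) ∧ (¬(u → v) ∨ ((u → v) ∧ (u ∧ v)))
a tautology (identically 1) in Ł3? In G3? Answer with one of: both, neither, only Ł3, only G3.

In Ł3: at u = 0, v = 0 the value is 0 — not a tautology.
In G3: at u = 0, v = 0 the value is 0 — not a tautology.

neither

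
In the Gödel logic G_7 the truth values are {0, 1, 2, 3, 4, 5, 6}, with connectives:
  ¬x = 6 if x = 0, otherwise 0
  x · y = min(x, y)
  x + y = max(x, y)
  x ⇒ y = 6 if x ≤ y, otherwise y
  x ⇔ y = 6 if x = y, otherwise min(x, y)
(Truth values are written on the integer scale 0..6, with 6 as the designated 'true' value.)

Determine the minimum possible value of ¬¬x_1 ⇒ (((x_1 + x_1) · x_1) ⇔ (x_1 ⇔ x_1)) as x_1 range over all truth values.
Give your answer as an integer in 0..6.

Take x_1 = 1:
¬x_1 = ¬1 = 0
¬¬x_1 = ¬0 = 6
x_1 + x_1 = 1 + 1 = 1
(x_1 + x_1) · x_1 = 1 · 1 = 1
x_1 ⇔ x_1 = 1 ⇔ 1 = 6
((x_1 + x_1) · x_1) ⇔ (x_1 ⇔ x_1) = 1 ⇔ 6 = 1
¬¬x_1 ⇒ (((x_1 + x_1) · x_1) ⇔ (x_1 ⇔ x_1)) = 6 ⇒ 1 = 1
No assignment yields a value below 1, so this is the minimum.

1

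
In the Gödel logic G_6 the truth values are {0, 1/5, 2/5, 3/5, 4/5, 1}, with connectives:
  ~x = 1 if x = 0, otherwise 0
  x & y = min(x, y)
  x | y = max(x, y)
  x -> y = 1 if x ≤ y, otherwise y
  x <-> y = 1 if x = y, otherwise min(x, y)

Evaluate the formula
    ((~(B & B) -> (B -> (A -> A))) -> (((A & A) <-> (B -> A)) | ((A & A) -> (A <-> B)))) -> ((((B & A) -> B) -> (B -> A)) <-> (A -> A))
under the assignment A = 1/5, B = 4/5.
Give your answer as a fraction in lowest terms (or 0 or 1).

B & B = 4/5 & 4/5 = 4/5
~(B & B) = ~4/5 = 0
A -> A = 1/5 -> 1/5 = 1
B -> (A -> A) = 4/5 -> 1 = 1
~(B & B) -> (B -> (A -> A)) = 0 -> 1 = 1
A & A = 1/5 & 1/5 = 1/5
B -> A = 4/5 -> 1/5 = 1/5
(A & A) <-> (B -> A) = 1/5 <-> 1/5 = 1
A & A = 1/5 & 1/5 = 1/5
A <-> B = 1/5 <-> 4/5 = 1/5
(A & A) -> (A <-> B) = 1/5 -> 1/5 = 1
((A & A) <-> (B -> A)) | ((A & A) -> (A <-> B)) = 1 | 1 = 1
(~(B & B) -> (B -> (A -> A))) -> (((A & A) <-> (B -> A)) | ((A & A) -> (A <-> B))) = 1 -> 1 = 1
B & A = 4/5 & 1/5 = 1/5
(B & A) -> B = 1/5 -> 4/5 = 1
B -> A = 4/5 -> 1/5 = 1/5
((B & A) -> B) -> (B -> A) = 1 -> 1/5 = 1/5
A -> A = 1/5 -> 1/5 = 1
(((B & A) -> B) -> (B -> A)) <-> (A -> A) = 1/5 <-> 1 = 1/5
((~(B & B) -> (B -> (A -> A))) -> (((A & A) <-> (B -> A)) | ((A & A) -> (A <-> B)))) -> ((((B & A) -> B) -> (B -> A)) <-> (A -> A)) = 1 -> 1/5 = 1/5

1/5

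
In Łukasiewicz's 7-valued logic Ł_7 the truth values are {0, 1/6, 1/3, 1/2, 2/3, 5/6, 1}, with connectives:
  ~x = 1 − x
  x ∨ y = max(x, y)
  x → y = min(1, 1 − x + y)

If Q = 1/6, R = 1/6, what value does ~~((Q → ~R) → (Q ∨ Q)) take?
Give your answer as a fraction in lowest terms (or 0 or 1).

1/6

~R = ~1/6 = 5/6
Q → ~R = 1/6 → 5/6 = 1
Q ∨ Q = 1/6 ∨ 1/6 = 1/6
(Q → ~R) → (Q ∨ Q) = 1 → 1/6 = 1/6
~((Q → ~R) → (Q ∨ Q)) = ~1/6 = 5/6
~~((Q → ~R) → (Q ∨ Q)) = ~5/6 = 1/6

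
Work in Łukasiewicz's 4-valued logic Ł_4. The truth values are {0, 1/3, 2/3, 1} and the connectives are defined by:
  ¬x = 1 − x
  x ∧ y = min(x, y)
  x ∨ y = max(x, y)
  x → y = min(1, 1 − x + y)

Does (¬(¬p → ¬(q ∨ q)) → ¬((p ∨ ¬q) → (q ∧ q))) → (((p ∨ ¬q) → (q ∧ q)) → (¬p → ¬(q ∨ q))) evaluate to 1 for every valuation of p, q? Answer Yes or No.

Yes

p = 0, q = 0 ↦ 1
p = 0, q = 1/3 ↦ 1
p = 0, q = 2/3 ↦ 1
p = 0, q = 1 ↦ 1
p = 1/3, q = 0 ↦ 1
p = 1/3, q = 1/3 ↦ 1
p = 1/3, q = 2/3 ↦ 1
p = 1/3, q = 1 ↦ 1
p = 2/3, q = 0 ↦ 1
p = 2/3, q = 1/3 ↦ 1
p = 2/3, q = 2/3 ↦ 1
p = 2/3, q = 1 ↦ 1
p = 1, q = 0 ↦ 1
p = 1, q = 1/3 ↦ 1
p = 1, q = 2/3 ↦ 1
p = 1, q = 1 ↦ 1
Every assignment gives a value ≥ 1.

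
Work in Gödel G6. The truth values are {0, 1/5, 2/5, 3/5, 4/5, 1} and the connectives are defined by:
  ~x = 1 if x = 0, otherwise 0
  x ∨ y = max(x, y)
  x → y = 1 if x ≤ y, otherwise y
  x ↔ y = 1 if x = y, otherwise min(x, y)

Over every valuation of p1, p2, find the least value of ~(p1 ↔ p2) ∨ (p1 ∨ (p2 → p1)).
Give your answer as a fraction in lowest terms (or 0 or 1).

Take p1 = 1/5, p2 = 2/5:
p1 ↔ p2 = 1/5 ↔ 2/5 = 1/5
~(p1 ↔ p2) = ~1/5 = 0
p2 → p1 = 2/5 → 1/5 = 1/5
p1 ∨ (p2 → p1) = 1/5 ∨ 1/5 = 1/5
~(p1 ↔ p2) ∨ (p1 ∨ (p2 → p1)) = 0 ∨ 1/5 = 1/5
No assignment yields a value below 1/5, so this is the minimum.

1/5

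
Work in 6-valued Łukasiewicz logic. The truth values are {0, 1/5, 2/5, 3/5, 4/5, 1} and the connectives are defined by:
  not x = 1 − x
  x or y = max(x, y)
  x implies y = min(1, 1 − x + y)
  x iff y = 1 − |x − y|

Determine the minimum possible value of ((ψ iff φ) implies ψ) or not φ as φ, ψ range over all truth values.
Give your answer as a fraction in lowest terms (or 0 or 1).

3/5

Take φ = 2/5, ψ = 0:
ψ iff φ = 0 iff 2/5 = 3/5
(ψ iff φ) implies ψ = 3/5 implies 0 = 2/5
not φ = not 2/5 = 3/5
((ψ iff φ) implies ψ) or not φ = 2/5 or 3/5 = 3/5
No assignment yields a value below 3/5, so this is the minimum.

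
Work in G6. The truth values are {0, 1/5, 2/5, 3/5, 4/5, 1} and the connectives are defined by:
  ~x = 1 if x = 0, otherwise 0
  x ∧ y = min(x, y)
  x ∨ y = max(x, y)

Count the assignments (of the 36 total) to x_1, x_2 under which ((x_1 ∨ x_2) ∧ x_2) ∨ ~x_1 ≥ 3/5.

21

value 1: 11 assignments (counts)
value 4/5: 5 assignments (counts)
value 3/5: 5 assignments (counts)
value 2/5: 5 assignments
value 1/5: 5 assignments
value 0: 5 assignments
So 21 of the 36 assignments meet the threshold.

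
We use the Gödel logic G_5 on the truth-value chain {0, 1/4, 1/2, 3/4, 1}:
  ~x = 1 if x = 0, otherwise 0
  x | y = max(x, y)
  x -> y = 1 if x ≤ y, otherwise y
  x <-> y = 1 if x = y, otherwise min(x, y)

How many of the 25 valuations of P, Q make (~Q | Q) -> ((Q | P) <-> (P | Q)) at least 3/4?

25

value 1: 25 assignments (counts)
So 25 of the 25 assignments meet the threshold.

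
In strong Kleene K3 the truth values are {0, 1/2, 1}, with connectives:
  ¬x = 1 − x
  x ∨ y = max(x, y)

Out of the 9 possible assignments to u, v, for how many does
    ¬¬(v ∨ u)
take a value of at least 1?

u = 0, v = 0 ↦ 0  <
u = 0, v = 1/2 ↦ 1/2  <
u = 0, v = 1 ↦ 1  ≥
u = 1/2, v = 0 ↦ 1/2  <
u = 1/2, v = 1/2 ↦ 1/2  <
u = 1/2, v = 1 ↦ 1  ≥
u = 1, v = 0 ↦ 1  ≥
u = 1, v = 1/2 ↦ 1  ≥
u = 1, v = 1 ↦ 1  ≥
So 5 of the 9 assignments meet the threshold.

5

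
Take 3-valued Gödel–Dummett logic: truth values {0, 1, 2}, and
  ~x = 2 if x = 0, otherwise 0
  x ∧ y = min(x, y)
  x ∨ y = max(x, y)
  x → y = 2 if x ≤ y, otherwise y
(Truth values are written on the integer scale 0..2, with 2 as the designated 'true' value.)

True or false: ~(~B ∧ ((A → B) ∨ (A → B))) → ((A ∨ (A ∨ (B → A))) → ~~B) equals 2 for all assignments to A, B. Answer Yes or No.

No

Counterexample: take A = 1, B = 0.
~B = ~0 = 2
A → B = 1 → 0 = 0
A → B = 1 → 0 = 0
(A → B) ∨ (A → B) = 0 ∨ 0 = 0
~B ∧ ((A → B) ∨ (A → B)) = 2 ∧ 0 = 0
~(~B ∧ ((A → B) ∨ (A → B))) = ~0 = 2
B → A = 0 → 1 = 2
A ∨ (B → A) = 1 ∨ 2 = 2
A ∨ (A ∨ (B → A)) = 1 ∨ 2 = 2
~B = ~0 = 2
~~B = ~2 = 0
(A ∨ (A ∨ (B → A))) → ~~B = 2 → 0 = 0
~(~B ∧ ((A → B) ∨ (A → B))) → ((A ∨ (A ∨ (B → A))) → ~~B) = 2 → 0 = 0
This gives 0 ≠ 2.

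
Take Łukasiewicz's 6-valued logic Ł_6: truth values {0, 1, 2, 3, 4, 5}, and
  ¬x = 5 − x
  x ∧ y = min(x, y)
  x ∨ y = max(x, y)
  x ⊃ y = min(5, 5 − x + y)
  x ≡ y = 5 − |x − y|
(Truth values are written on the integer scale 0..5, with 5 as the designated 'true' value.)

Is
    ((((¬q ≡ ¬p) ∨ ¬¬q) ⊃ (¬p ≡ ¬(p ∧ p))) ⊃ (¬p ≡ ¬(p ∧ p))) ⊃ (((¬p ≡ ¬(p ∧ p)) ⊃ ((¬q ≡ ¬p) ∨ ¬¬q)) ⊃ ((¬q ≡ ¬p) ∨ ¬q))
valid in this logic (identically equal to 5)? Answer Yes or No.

Counterexample: take p = 0, q = 3.
¬q = ¬3 = 2
¬p = ¬0 = 5
¬q ≡ ¬p = 2 ≡ 5 = 2
¬q = ¬3 = 2
¬¬q = ¬2 = 3
(¬q ≡ ¬p) ∨ ¬¬q = 2 ∨ 3 = 3
¬p = ¬0 = 5
p ∧ p = 0 ∧ 0 = 0
¬(p ∧ p) = ¬0 = 5
¬p ≡ ¬(p ∧ p) = 5 ≡ 5 = 5
((¬q ≡ ¬p) ∨ ¬¬q) ⊃ (¬p ≡ ¬(p ∧ p)) = 3 ⊃ 5 = 5
¬p = ¬0 = 5
p ∧ p = 0 ∧ 0 = 0
¬(p ∧ p) = ¬0 = 5
¬p ≡ ¬(p ∧ p) = 5 ≡ 5 = 5
(((¬q ≡ ¬p) ∨ ¬¬q) ⊃ (¬p ≡ ¬(p ∧ p))) ⊃ (¬p ≡ ¬(p ∧ p)) = 5 ⊃ 5 = 5
¬p = ¬0 = 5
p ∧ p = 0 ∧ 0 = 0
¬(p ∧ p) = ¬0 = 5
¬p ≡ ¬(p ∧ p) = 5 ≡ 5 = 5
¬q = ¬3 = 2
¬p = ¬0 = 5
¬q ≡ ¬p = 2 ≡ 5 = 2
¬q = ¬3 = 2
¬¬q = ¬2 = 3
(¬q ≡ ¬p) ∨ ¬¬q = 2 ∨ 3 = 3
(¬p ≡ ¬(p ∧ p)) ⊃ ((¬q ≡ ¬p) ∨ ¬¬q) = 5 ⊃ 3 = 3
¬q = ¬3 = 2
¬p = ¬0 = 5
¬q ≡ ¬p = 2 ≡ 5 = 2
¬q = ¬3 = 2
(¬q ≡ ¬p) ∨ ¬q = 2 ∨ 2 = 2
((¬p ≡ ¬(p ∧ p)) ⊃ ((¬q ≡ ¬p) ∨ ¬¬q)) ⊃ ((¬q ≡ ¬p) ∨ ¬q) = 3 ⊃ 2 = 4
((((¬q ≡ ¬p) ∨ ¬¬q) ⊃ (¬p ≡ ¬(p ∧ p))) ⊃ (¬p ≡ ¬(p ∧ p))) ⊃ (((¬p ≡ ¬(p ∧ p)) ⊃ ((¬q ≡ ¬p) ∨ ¬¬q)) ⊃ ((¬q ≡ ¬p) ∨ ¬q)) = 5 ⊃ 4 = 4
This gives 4 ≠ 5.

No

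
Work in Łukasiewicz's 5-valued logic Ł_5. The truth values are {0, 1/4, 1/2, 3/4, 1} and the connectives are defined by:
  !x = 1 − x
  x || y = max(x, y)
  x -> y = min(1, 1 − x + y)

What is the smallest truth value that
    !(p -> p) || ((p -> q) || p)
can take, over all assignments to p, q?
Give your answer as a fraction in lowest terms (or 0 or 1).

Take p = 1/2, q = 0:
p -> p = 1/2 -> 1/2 = 1
!(p -> p) = !1 = 0
p -> q = 1/2 -> 0 = 1/2
(p -> q) || p = 1/2 || 1/2 = 1/2
!(p -> p) || ((p -> q) || p) = 0 || 1/2 = 1/2
No assignment yields a value below 1/2, so this is the minimum.

1/2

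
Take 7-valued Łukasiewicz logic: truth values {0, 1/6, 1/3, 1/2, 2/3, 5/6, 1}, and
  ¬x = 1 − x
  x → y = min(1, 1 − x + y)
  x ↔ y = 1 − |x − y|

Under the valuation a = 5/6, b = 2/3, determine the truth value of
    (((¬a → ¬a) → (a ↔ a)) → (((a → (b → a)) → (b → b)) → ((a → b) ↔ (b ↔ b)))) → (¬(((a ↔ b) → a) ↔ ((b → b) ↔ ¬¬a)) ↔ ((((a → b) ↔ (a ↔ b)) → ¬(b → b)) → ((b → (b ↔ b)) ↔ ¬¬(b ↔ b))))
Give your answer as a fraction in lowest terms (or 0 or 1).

1/3

¬a = ¬5/6 = 1/6
¬a = ¬5/6 = 1/6
¬a → ¬a = 1/6 → 1/6 = 1
a ↔ a = 5/6 ↔ 5/6 = 1
(¬a → ¬a) → (a ↔ a) = 1 → 1 = 1
b → a = 2/3 → 5/6 = 1
a → (b → a) = 5/6 → 1 = 1
b → b = 2/3 → 2/3 = 1
(a → (b → a)) → (b → b) = 1 → 1 = 1
a → b = 5/6 → 2/3 = 5/6
b ↔ b = 2/3 ↔ 2/3 = 1
(a → b) ↔ (b ↔ b) = 5/6 ↔ 1 = 5/6
((a → (b → a)) → (b → b)) → ((a → b) ↔ (b ↔ b)) = 1 → 5/6 = 5/6
((¬a → ¬a) → (a ↔ a)) → (((a → (b → a)) → (b → b)) → ((a → b) ↔ (b ↔ b))) = 1 → 5/6 = 5/6
a ↔ b = 5/6 ↔ 2/3 = 5/6
(a ↔ b) → a = 5/6 → 5/6 = 1
b → b = 2/3 → 2/3 = 1
¬a = ¬5/6 = 1/6
¬¬a = ¬1/6 = 5/6
(b → b) ↔ ¬¬a = 1 ↔ 5/6 = 5/6
((a ↔ b) → a) ↔ ((b → b) ↔ ¬¬a) = 1 ↔ 5/6 = 5/6
¬(((a ↔ b) → a) ↔ ((b → b) ↔ ¬¬a)) = ¬5/6 = 1/6
a → b = 5/6 → 2/3 = 5/6
a ↔ b = 5/6 ↔ 2/3 = 5/6
(a → b) ↔ (a ↔ b) = 5/6 ↔ 5/6 = 1
b → b = 2/3 → 2/3 = 1
¬(b → b) = ¬1 = 0
((a → b) ↔ (a ↔ b)) → ¬(b → b) = 1 → 0 = 0
b ↔ b = 2/3 ↔ 2/3 = 1
b → (b ↔ b) = 2/3 → 1 = 1
b ↔ b = 2/3 ↔ 2/3 = 1
¬(b ↔ b) = ¬1 = 0
¬¬(b ↔ b) = ¬0 = 1
(b → (b ↔ b)) ↔ ¬¬(b ↔ b) = 1 ↔ 1 = 1
(((a → b) ↔ (a ↔ b)) → ¬(b → b)) → ((b → (b ↔ b)) ↔ ¬¬(b ↔ b)) = 0 → 1 = 1
¬(((a ↔ b) → a) ↔ ((b → b) ↔ ¬¬a)) ↔ ((((a → b) ↔ (a ↔ b)) → ¬(b → b)) → ((b → (b ↔ b)) ↔ ¬¬(b ↔ b))) = 1/6 ↔ 1 = 1/6
(((¬a → ¬a) → (a ↔ a)) → (((a → (b → a)) → (b → b)) → ((a → b) ↔ (b ↔ b)))) → (¬(((a ↔ b) → a) ↔ ((b → b) ↔ ¬¬a)) ↔ ((((a → b) ↔ (a ↔ b)) → ¬(b → b)) → ((b → (b ↔ b)) ↔ ¬¬(b ↔ b)))) = 5/6 → 1/6 = 1/3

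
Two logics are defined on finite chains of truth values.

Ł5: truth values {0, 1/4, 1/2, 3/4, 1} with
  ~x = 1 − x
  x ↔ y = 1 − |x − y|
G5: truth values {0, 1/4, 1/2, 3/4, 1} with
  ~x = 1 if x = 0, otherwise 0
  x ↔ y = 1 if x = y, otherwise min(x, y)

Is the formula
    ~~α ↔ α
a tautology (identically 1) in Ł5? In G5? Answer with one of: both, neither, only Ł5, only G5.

In Ł5: every assignment gives 1 — tautology.
In G5: at α = 1/4 the value is 1/4 — not a tautology.

only Ł5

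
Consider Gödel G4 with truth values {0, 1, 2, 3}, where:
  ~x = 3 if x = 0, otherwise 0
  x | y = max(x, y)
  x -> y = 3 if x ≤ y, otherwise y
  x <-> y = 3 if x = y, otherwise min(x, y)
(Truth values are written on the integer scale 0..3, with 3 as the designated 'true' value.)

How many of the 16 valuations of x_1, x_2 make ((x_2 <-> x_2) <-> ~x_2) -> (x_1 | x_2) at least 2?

14

x_1 = 0, x_2 = 0 ↦ 0  <
x_1 = 0, x_2 = 1 ↦ 3  ≥
x_1 = 0, x_2 = 2 ↦ 3  ≥
x_1 = 0, x_2 = 3 ↦ 3  ≥
x_1 = 1, x_2 = 0 ↦ 1  <
x_1 = 1, x_2 = 1 ↦ 3  ≥
x_1 = 1, x_2 = 2 ↦ 3  ≥
x_1 = 1, x_2 = 3 ↦ 3  ≥
x_1 = 2, x_2 = 0 ↦ 2  ≥
x_1 = 2, x_2 = 1 ↦ 3  ≥
x_1 = 2, x_2 = 2 ↦ 3  ≥
x_1 = 2, x_2 = 3 ↦ 3  ≥
x_1 = 3, x_2 = 0 ↦ 3  ≥
x_1 = 3, x_2 = 1 ↦ 3  ≥
x_1 = 3, x_2 = 2 ↦ 3  ≥
x_1 = 3, x_2 = 3 ↦ 3  ≥
So 14 of the 16 assignments meet the threshold.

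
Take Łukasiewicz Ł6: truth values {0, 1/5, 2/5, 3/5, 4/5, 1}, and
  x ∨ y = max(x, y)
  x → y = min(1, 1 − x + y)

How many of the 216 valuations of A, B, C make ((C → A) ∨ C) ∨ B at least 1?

value 1: 166 assignments (counts)
value 4/5: 38 assignments
value 3/5: 12 assignments
So 166 of the 216 assignments meet the threshold.

166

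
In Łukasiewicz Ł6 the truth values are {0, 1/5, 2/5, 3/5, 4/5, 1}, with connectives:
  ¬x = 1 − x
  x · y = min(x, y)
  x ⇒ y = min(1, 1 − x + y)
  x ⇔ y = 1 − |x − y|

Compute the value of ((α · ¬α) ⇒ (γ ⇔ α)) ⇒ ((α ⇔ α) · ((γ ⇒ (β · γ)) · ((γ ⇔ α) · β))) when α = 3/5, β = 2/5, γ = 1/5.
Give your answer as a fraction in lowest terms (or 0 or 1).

¬α = ¬3/5 = 2/5
α · ¬α = 3/5 · 2/5 = 2/5
γ ⇔ α = 1/5 ⇔ 3/5 = 3/5
(α · ¬α) ⇒ (γ ⇔ α) = 2/5 ⇒ 3/5 = 1
α ⇔ α = 3/5 ⇔ 3/5 = 1
β · γ = 2/5 · 1/5 = 1/5
γ ⇒ (β · γ) = 1/5 ⇒ 1/5 = 1
γ ⇔ α = 1/5 ⇔ 3/5 = 3/5
(γ ⇔ α) · β = 3/5 · 2/5 = 2/5
(γ ⇒ (β · γ)) · ((γ ⇔ α) · β) = 1 · 2/5 = 2/5
(α ⇔ α) · ((γ ⇒ (β · γ)) · ((γ ⇔ α) · β)) = 1 · 2/5 = 2/5
((α · ¬α) ⇒ (γ ⇔ α)) ⇒ ((α ⇔ α) · ((γ ⇒ (β · γ)) · ((γ ⇔ α) · β))) = 1 ⇒ 2/5 = 2/5

2/5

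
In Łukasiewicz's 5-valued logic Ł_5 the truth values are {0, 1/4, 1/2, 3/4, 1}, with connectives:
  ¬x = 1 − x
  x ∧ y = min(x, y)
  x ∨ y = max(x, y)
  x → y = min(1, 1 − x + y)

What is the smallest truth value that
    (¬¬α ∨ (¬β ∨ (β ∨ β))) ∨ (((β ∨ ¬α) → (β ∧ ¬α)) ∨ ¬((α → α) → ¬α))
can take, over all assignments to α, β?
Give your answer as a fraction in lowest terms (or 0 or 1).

Take α = 0, β = 1/2:
¬α = ¬0 = 1
¬¬α = ¬1 = 0
¬β = ¬1/2 = 1/2
β ∨ β = 1/2 ∨ 1/2 = 1/2
¬β ∨ (β ∨ β) = 1/2 ∨ 1/2 = 1/2
¬¬α ∨ (¬β ∨ (β ∨ β)) = 0 ∨ 1/2 = 1/2
¬α = ¬0 = 1
β ∨ ¬α = 1/2 ∨ 1 = 1
¬α = ¬0 = 1
β ∧ ¬α = 1/2 ∧ 1 = 1/2
(β ∨ ¬α) → (β ∧ ¬α) = 1 → 1/2 = 1/2
α → α = 0 → 0 = 1
¬α = ¬0 = 1
(α → α) → ¬α = 1 → 1 = 1
¬((α → α) → ¬α) = ¬1 = 0
((β ∨ ¬α) → (β ∧ ¬α)) ∨ ¬((α → α) → ¬α) = 1/2 ∨ 0 = 1/2
(¬¬α ∨ (¬β ∨ (β ∨ β))) ∨ (((β ∨ ¬α) → (β ∧ ¬α)) ∨ ¬((α → α) → ¬α)) = 1/2 ∨ 1/2 = 1/2
No assignment yields a value below 1/2, so this is the minimum.

1/2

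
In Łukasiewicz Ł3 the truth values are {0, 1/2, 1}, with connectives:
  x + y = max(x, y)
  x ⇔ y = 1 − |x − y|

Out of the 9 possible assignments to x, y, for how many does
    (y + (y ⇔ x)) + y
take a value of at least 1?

5

x = 0, y = 0 ↦ 1  ≥
x = 0, y = 1/2 ↦ 1/2  <
x = 0, y = 1 ↦ 1  ≥
x = 1/2, y = 0 ↦ 1/2  <
x = 1/2, y = 1/2 ↦ 1  ≥
x = 1/2, y = 1 ↦ 1  ≥
x = 1, y = 0 ↦ 0  <
x = 1, y = 1/2 ↦ 1/2  <
x = 1, y = 1 ↦ 1  ≥
So 5 of the 9 assignments meet the threshold.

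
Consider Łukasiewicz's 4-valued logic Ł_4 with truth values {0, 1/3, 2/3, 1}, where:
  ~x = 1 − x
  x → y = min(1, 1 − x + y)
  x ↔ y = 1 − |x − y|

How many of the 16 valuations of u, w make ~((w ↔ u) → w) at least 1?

1

u = 0, w = 0 ↦ 1  ≥
u = 0, w = 1/3 ↦ 1/3  <
u = 0, w = 2/3 ↦ 0  <
u = 0, w = 1 ↦ 0  <
u = 1/3, w = 0 ↦ 2/3  <
u = 1/3, w = 1/3 ↦ 2/3  <
u = 1/3, w = 2/3 ↦ 0  <
u = 1/3, w = 1 ↦ 0  <
u = 2/3, w = 0 ↦ 1/3  <
u = 2/3, w = 1/3 ↦ 1/3  <
u = 2/3, w = 2/3 ↦ 1/3  <
u = 2/3, w = 1 ↦ 0  <
u = 1, w = 0 ↦ 0  <
u = 1, w = 1/3 ↦ 0  <
u = 1, w = 2/3 ↦ 0  <
u = 1, w = 1 ↦ 0  <
So 1 of the 16 assignments meets the threshold.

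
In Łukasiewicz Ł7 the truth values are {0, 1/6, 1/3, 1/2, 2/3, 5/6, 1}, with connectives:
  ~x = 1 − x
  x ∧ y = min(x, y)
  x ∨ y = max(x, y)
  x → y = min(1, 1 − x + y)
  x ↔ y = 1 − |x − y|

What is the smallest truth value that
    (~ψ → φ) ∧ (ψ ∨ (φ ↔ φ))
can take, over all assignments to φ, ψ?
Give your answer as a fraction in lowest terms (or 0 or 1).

0

Take φ = 0, ψ = 0:
~ψ = ~0 = 1
~ψ → φ = 1 → 0 = 0
φ ↔ φ = 0 ↔ 0 = 1
ψ ∨ (φ ↔ φ) = 0 ∨ 1 = 1
(~ψ → φ) ∧ (ψ ∨ (φ ↔ φ)) = 0 ∧ 1 = 0
No assignment yields a value below 0, so this is the minimum.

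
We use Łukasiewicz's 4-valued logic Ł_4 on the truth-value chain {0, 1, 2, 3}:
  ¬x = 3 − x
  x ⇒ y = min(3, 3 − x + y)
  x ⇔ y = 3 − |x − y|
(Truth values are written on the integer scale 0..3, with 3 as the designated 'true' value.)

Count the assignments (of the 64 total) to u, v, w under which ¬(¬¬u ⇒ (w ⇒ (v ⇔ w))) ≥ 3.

1

value 3: 1 assignment (counts)
value 2: 2 assignments
value 1: 4 assignments
value 0: 57 assignments
So 1 of the 64 assignments meets the threshold.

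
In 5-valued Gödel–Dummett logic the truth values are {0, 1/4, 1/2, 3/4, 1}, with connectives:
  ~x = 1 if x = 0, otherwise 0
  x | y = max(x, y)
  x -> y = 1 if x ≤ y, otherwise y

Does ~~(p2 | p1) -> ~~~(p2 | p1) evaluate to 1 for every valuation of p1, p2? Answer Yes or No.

No

Counterexample: take p1 = 0, p2 = 1/4.
p2 | p1 = 1/4 | 0 = 1/4
~(p2 | p1) = ~1/4 = 0
~~(p2 | p1) = ~0 = 1
p2 | p1 = 1/4 | 0 = 1/4
~(p2 | p1) = ~1/4 = 0
~~(p2 | p1) = ~0 = 1
~~~(p2 | p1) = ~1 = 0
~~(p2 | p1) -> ~~~(p2 | p1) = 1 -> 0 = 0
This gives 0 ≠ 1.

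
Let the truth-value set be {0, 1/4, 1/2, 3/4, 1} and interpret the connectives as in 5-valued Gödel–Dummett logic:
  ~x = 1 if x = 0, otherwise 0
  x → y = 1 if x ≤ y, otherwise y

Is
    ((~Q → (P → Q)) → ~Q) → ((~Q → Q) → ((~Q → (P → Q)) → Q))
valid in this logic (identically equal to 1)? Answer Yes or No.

At P = 1/2, Q = 1/2, for instance:
~Q = ~1/2 = 0
P → Q = 1/2 → 1/2 = 1
~Q → (P → Q) = 0 → 1 = 1
~Q = ~1/2 = 0
(~Q → (P → Q)) → ~Q = 1 → 0 = 0
~Q → Q = 0 → 1/2 = 1
(~Q → (P → Q)) → Q = 1 → 1/2 = 1/2
(~Q → Q) → ((~Q → (P → Q)) → Q) = 1 → 1/2 = 1/2
((~Q → (P → Q)) → ~Q) → ((~Q → Q) → ((~Q → (P → Q)) → Q)) = 0 → 1/2 = 1
and checking the remaining 24 assignments likewise gives ≥ 1 in every case.

Yes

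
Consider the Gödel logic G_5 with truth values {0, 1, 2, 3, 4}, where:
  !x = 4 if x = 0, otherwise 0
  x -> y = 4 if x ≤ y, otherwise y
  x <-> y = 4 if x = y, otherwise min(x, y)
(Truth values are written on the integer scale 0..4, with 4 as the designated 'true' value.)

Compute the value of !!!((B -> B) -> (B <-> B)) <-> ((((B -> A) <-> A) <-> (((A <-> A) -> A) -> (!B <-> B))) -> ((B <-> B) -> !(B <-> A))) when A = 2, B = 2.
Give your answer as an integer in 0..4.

B -> B = 2 -> 2 = 4
B <-> B = 2 <-> 2 = 4
(B -> B) -> (B <-> B) = 4 -> 4 = 4
!((B -> B) -> (B <-> B)) = !4 = 0
!!((B -> B) -> (B <-> B)) = !0 = 4
!!!((B -> B) -> (B <-> B)) = !4 = 0
B -> A = 2 -> 2 = 4
(B -> A) <-> A = 4 <-> 2 = 2
A <-> A = 2 <-> 2 = 4
(A <-> A) -> A = 4 -> 2 = 2
!B = !2 = 0
!B <-> B = 0 <-> 2 = 0
((A <-> A) -> A) -> (!B <-> B) = 2 -> 0 = 0
((B -> A) <-> A) <-> (((A <-> A) -> A) -> (!B <-> B)) = 2 <-> 0 = 0
B <-> B = 2 <-> 2 = 4
B <-> A = 2 <-> 2 = 4
!(B <-> A) = !4 = 0
(B <-> B) -> !(B <-> A) = 4 -> 0 = 0
(((B -> A) <-> A) <-> (((A <-> A) -> A) -> (!B <-> B))) -> ((B <-> B) -> !(B <-> A)) = 0 -> 0 = 4
!!!((B -> B) -> (B <-> B)) <-> ((((B -> A) <-> A) <-> (((A <-> A) -> A) -> (!B <-> B))) -> ((B <-> B) -> !(B <-> A))) = 0 <-> 4 = 0

0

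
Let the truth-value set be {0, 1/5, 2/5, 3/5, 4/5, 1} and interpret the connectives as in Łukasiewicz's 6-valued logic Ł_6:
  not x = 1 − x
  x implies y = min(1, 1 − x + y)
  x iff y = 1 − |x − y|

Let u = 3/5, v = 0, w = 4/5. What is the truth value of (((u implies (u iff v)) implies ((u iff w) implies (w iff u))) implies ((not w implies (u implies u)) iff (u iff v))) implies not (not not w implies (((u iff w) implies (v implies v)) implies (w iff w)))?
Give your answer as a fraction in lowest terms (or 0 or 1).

3/5

u iff v = 3/5 iff 0 = 2/5
u implies (u iff v) = 3/5 implies 2/5 = 4/5
u iff w = 3/5 iff 4/5 = 4/5
w iff u = 4/5 iff 3/5 = 4/5
(u iff w) implies (w iff u) = 4/5 implies 4/5 = 1
(u implies (u iff v)) implies ((u iff w) implies (w iff u)) = 4/5 implies 1 = 1
not w = not 4/5 = 1/5
u implies u = 3/5 implies 3/5 = 1
not w implies (u implies u) = 1/5 implies 1 = 1
u iff v = 3/5 iff 0 = 2/5
(not w implies (u implies u)) iff (u iff v) = 1 iff 2/5 = 2/5
((u implies (u iff v)) implies ((u iff w) implies (w iff u))) implies ((not w implies (u implies u)) iff (u iff v)) = 1 implies 2/5 = 2/5
not w = not 4/5 = 1/5
not not w = not 1/5 = 4/5
u iff w = 3/5 iff 4/5 = 4/5
v implies v = 0 implies 0 = 1
(u iff w) implies (v implies v) = 4/5 implies 1 = 1
w iff w = 4/5 iff 4/5 = 1
((u iff w) implies (v implies v)) implies (w iff w) = 1 implies 1 = 1
not not w implies (((u iff w) implies (v implies v)) implies (w iff w)) = 4/5 implies 1 = 1
not (not not w implies (((u iff w) implies (v implies v)) implies (w iff w))) = not 1 = 0
(((u implies (u iff v)) implies ((u iff w) implies (w iff u))) implies ((not w implies (u implies u)) iff (u iff v))) implies not (not not w implies (((u iff w) implies (v implies v)) implies (w iff w))) = 2/5 implies 0 = 3/5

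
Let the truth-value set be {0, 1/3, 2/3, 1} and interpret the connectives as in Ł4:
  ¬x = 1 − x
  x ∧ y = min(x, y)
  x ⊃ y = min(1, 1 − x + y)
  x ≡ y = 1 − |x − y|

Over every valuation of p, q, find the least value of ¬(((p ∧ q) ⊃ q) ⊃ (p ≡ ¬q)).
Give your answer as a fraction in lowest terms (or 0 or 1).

0

Take p = 0, q = 1:
p ∧ q = 0 ∧ 1 = 0
(p ∧ q) ⊃ q = 0 ⊃ 1 = 1
¬q = ¬1 = 0
p ≡ ¬q = 0 ≡ 0 = 1
((p ∧ q) ⊃ q) ⊃ (p ≡ ¬q) = 1 ⊃ 1 = 1
¬(((p ∧ q) ⊃ q) ⊃ (p ≡ ¬q)) = ¬1 = 0
No assignment yields a value below 0, so this is the minimum.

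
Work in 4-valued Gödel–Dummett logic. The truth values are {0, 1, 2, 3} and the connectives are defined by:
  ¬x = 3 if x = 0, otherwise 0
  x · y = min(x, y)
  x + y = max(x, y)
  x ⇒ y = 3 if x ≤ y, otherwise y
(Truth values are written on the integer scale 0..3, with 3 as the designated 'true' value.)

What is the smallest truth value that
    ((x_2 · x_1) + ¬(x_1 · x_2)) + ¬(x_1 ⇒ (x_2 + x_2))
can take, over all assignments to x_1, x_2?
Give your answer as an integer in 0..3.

Take x_1 = 1, x_2 = 1:
x_2 · x_1 = 1 · 1 = 1
x_1 · x_2 = 1 · 1 = 1
¬(x_1 · x_2) = ¬1 = 0
(x_2 · x_1) + ¬(x_1 · x_2) = 1 + 0 = 1
x_2 + x_2 = 1 + 1 = 1
x_1 ⇒ (x_2 + x_2) = 1 ⇒ 1 = 3
¬(x_1 ⇒ (x_2 + x_2)) = ¬3 = 0
((x_2 · x_1) + ¬(x_1 · x_2)) + ¬(x_1 ⇒ (x_2 + x_2)) = 1 + 0 = 1
No assignment yields a value below 1, so this is the minimum.

1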